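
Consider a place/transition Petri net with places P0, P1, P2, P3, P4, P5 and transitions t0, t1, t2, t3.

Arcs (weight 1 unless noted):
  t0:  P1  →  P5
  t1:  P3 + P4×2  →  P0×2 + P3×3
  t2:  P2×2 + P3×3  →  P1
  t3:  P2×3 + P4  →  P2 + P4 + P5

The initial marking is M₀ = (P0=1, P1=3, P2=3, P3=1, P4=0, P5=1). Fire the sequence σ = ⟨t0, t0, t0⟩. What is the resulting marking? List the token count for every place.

(P0=1, P1=0, P2=3, P3=1, P4=0, P5=4)

step 1: fire t0:  (P0=1, P1=3, P2=3, P3=1, P4=0, P5=1) → (P0=1, P1=2, P2=3, P3=1, P4=0, P5=2)
step 2: fire t0:  (P0=1, P1=2, P2=3, P3=1, P4=0, P5=2) → (P0=1, P1=1, P2=3, P3=1, P4=0, P5=3)
step 3: fire t0:  (P0=1, P1=1, P2=3, P3=1, P4=0, P5=3) → (P0=1, P1=0, P2=3, P3=1, P4=0, P5=4)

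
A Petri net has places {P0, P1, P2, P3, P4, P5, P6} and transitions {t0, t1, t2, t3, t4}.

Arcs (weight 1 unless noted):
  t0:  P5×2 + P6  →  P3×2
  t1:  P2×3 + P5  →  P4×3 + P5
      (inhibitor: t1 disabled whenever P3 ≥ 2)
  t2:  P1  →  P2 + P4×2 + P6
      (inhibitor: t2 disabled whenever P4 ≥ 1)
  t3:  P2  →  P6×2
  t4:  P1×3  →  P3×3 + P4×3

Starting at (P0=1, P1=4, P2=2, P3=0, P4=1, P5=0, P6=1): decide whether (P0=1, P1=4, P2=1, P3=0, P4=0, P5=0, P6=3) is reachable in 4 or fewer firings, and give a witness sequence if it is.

NO — not reachable within 4 firings

depth 0: 1 marking
depth 1: 3 markings reached so far
depth 2: 5 markings reached so far
depth 3: 6 markings reached so far
depth 4: 6 markings reached so far
(frontier empty at depth 4; search complete)
target is not among the 6 markings reachable within 4 steps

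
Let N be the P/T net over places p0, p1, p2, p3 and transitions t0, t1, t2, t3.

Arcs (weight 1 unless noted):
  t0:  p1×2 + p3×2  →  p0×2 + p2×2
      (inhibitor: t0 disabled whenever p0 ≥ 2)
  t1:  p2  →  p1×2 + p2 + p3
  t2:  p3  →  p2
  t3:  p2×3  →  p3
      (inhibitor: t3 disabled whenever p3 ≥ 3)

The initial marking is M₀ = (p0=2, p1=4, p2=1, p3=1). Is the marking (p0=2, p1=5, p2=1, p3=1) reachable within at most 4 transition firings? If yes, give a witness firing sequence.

depth 0: 1 marking
depth 1: 3 markings reached so far
depth 2: 5 markings reached so far
depth 3: 8 markings reached so far
depth 4: 12 markings reached so far
target is not among the 12 markings reachable within 4 steps

NO — not reachable within 4 firings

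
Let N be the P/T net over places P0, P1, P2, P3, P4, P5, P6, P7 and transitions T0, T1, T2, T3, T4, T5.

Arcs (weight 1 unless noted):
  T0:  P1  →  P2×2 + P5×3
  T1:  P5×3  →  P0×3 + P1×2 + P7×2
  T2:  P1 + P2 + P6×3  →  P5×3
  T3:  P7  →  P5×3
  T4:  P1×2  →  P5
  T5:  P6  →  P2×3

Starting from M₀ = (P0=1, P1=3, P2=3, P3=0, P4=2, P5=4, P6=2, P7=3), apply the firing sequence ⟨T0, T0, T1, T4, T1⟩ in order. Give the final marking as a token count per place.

(P0=7, P1=3, P2=7, P3=0, P4=2, P5=5, P6=2, P7=7)

step 1: fire T0:  (P0=1, P1=3, P2=3, P3=0, P4=2, P5=4, P6=2, P7=3) → (P0=1, P1=2, P2=5, P3=0, P4=2, P5=7, P6=2, P7=3)
step 2: fire T0:  (P0=1, P1=2, P2=5, P3=0, P4=2, P5=7, P6=2, P7=3) → (P0=1, P1=1, P2=7, P3=0, P4=2, P5=10, P6=2, P7=3)
step 3: fire T1:  (P0=1, P1=1, P2=7, P3=0, P4=2, P5=10, P6=2, P7=3) → (P0=4, P1=3, P2=7, P3=0, P4=2, P5=7, P6=2, P7=5)
step 4: fire T4:  (P0=4, P1=3, P2=7, P3=0, P4=2, P5=7, P6=2, P7=5) → (P0=4, P1=1, P2=7, P3=0, P4=2, P5=8, P6=2, P7=5)
step 5: fire T1:  (P0=4, P1=1, P2=7, P3=0, P4=2, P5=8, P6=2, P7=5) → (P0=7, P1=3, P2=7, P3=0, P4=2, P5=5, P6=2, P7=7)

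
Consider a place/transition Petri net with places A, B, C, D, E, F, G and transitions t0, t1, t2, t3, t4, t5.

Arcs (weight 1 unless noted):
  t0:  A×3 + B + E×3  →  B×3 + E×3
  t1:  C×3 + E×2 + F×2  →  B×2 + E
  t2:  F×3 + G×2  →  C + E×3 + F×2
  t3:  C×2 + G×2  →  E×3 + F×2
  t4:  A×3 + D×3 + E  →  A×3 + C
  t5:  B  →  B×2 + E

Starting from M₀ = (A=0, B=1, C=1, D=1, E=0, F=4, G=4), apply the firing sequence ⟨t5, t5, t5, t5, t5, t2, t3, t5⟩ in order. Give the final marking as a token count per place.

(A=0, B=7, C=0, D=1, E=12, F=5, G=0)

step 1: fire t5:  (A=0, B=1, C=1, D=1, E=0, F=4, G=4) → (A=0, B=2, C=1, D=1, E=1, F=4, G=4)
step 2: fire t5:  (A=0, B=2, C=1, D=1, E=1, F=4, G=4) → (A=0, B=3, C=1, D=1, E=2, F=4, G=4)
step 3: fire t5:  (A=0, B=3, C=1, D=1, E=2, F=4, G=4) → (A=0, B=4, C=1, D=1, E=3, F=4, G=4)
step 4: fire t5:  (A=0, B=4, C=1, D=1, E=3, F=4, G=4) → (A=0, B=5, C=1, D=1, E=4, F=4, G=4)
step 5: fire t5:  (A=0, B=5, C=1, D=1, E=4, F=4, G=4) → (A=0, B=6, C=1, D=1, E=5, F=4, G=4)
step 6: fire t2:  (A=0, B=6, C=1, D=1, E=5, F=4, G=4) → (A=0, B=6, C=2, D=1, E=8, F=3, G=2)
step 7: fire t3:  (A=0, B=6, C=2, D=1, E=8, F=3, G=2) → (A=0, B=6, C=0, D=1, E=11, F=5, G=0)
step 8: fire t5:  (A=0, B=6, C=0, D=1, E=11, F=5, G=0) → (A=0, B=7, C=0, D=1, E=12, F=5, G=0)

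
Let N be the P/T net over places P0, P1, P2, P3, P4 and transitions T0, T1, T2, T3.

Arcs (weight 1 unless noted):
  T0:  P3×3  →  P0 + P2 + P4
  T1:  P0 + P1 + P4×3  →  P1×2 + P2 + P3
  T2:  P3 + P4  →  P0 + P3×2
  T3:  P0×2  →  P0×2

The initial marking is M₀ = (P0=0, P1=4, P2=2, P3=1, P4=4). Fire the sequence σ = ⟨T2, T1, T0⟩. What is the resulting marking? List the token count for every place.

(P0=1, P1=5, P2=4, P3=0, P4=1)

step 1: fire T2:  (P0=0, P1=4, P2=2, P3=1, P4=4) → (P0=1, P1=4, P2=2, P3=2, P4=3)
step 2: fire T1:  (P0=1, P1=4, P2=2, P3=2, P4=3) → (P0=0, P1=5, P2=3, P3=3, P4=0)
step 3: fire T0:  (P0=0, P1=5, P2=3, P3=3, P4=0) → (P0=1, P1=5, P2=4, P3=0, P4=1)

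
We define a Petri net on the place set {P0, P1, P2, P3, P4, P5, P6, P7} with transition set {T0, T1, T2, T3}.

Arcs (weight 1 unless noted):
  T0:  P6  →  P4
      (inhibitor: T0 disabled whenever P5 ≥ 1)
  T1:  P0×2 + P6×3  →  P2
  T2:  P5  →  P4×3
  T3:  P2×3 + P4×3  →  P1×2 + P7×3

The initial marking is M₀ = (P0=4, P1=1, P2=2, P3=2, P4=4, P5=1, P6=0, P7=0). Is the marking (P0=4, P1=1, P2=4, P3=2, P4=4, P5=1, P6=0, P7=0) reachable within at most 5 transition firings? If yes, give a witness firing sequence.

NO — not reachable within 5 firings

depth 0: 1 marking
depth 1: 2 markings reached so far
depth 2: 2 markings reached so far
(frontier empty at depth 2; search complete)
target is not among the 2 markings reachable within 5 steps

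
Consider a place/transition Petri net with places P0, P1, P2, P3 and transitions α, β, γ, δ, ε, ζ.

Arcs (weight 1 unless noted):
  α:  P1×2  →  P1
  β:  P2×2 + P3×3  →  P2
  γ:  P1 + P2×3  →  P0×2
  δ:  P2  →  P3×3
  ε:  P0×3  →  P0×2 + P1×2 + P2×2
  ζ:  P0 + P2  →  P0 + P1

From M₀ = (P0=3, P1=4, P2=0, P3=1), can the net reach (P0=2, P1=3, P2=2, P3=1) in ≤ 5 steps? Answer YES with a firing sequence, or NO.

YES — reachable via ⟨α, α, α, ε⟩ (4 firings)

step 1: fire α:  (P0=3, P1=4, P2=0, P3=1) → (P0=3, P1=3, P2=0, P3=1)
step 2: fire α:  (P0=3, P1=3, P2=0, P3=1) → (P0=3, P1=2, P2=0, P3=1)
step 3: fire α:  (P0=3, P1=2, P2=0, P3=1) → (P0=3, P1=1, P2=0, P3=1)
step 4: fire ε:  (P0=3, P1=1, P2=0, P3=1) → (P0=2, P1=3, P2=2, P3=1)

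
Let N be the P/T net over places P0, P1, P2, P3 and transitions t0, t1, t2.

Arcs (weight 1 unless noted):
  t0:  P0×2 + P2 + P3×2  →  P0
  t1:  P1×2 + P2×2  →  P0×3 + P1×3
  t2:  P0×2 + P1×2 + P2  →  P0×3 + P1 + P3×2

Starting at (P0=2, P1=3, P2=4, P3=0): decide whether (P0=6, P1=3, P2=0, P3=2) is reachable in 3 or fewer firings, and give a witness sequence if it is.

depth 0: 1 marking
depth 1: 3 markings reached so far
depth 2: 7 markings reached so far
depth 3: 10 markings reached so far
target is not among the 10 markings reachable within 3 steps

NO — not reachable within 3 firings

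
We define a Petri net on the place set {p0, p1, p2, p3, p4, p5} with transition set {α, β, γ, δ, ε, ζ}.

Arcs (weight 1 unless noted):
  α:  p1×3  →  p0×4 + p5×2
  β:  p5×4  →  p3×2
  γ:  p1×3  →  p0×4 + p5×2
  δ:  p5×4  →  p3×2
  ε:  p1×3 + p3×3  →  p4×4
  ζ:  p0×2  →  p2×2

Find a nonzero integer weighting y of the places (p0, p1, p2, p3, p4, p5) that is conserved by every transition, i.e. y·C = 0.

Incidence matrix C (rows=places, cols=transitions):
        α    β    γ    δ    ε    ζ
   p0   4    0    4    0    0   -2
   p1  -3    0   -3    0   -3    0
   p2   0    0    0    0    0    2
   p3   0    2    0    2   -3    0
   p4   0    0    0    0    4    0
   p5   2   -4    2   -4    0    0

Candidate y = [3, 4, 3, 0, 3, 0]; check y·C column-wise:
  col α: 3·4 + 4·-3 + 3·0 + 3·0 + 0·2 = 0
  col β: 3·0 + 4·0 + 3·0 + 0·2 + 3·0 + 0·-4 = 0
  col γ: 3·4 + 4·-3 + 3·0 + 3·0 + 0·2 = 0
  col δ: 3·0 + 4·0 + 3·0 + 0·2 + 3·0 + 0·-4 = 0
  col ε: 3·0 + 4·-3 + 3·0 + 0·-3 + 3·4 = 0
  col ζ: 3·-2 + 4·0 + 3·2 + 3·0 = 0

y = (p0:3, p1:4, p2:3, p3:0, p4:3, p5:0)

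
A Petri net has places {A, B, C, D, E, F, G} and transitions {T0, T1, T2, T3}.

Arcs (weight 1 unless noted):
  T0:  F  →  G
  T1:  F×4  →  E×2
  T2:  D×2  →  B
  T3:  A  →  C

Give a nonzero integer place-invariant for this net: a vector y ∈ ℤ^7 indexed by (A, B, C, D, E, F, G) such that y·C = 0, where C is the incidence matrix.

Incidence matrix C (rows=places, cols=transitions):
       T0   T1   T2   T3
    A   0    0    0   -1
    B   0    0    1    0
    C   0    0    0    1
    D   0    0   -2    0
    E   0    2    0    0
    F  -1   -4    0    0
    G   1    0    0    0

Candidate y = [1, 0, 1, 0, 0, 0, 0]; check y·C column-wise:
  col T0: 1·0 + 1·0 + 0·-1 + 0·1 = 0
  col T1: 1·0 + 1·0 + 0·2 + 0·-4 = 0
  col T2: 1·0 + 0·1 + 1·0 + 0·-2 = 0
  col T3: 1·-1 + 1·1 = 0

y = (A:1, B:0, C:1, D:0, E:0, F:0, G:0)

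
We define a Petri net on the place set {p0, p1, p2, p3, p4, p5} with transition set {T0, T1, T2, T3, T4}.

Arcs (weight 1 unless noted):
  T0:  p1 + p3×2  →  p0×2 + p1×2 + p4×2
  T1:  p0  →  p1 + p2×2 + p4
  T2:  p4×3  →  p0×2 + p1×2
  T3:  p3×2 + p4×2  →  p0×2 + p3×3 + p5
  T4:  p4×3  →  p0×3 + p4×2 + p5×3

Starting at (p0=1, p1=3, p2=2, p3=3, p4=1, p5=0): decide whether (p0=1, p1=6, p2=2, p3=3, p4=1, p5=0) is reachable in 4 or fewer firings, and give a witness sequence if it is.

depth 0: 1 marking
depth 1: 3 markings reached so far
depth 2: 7 markings reached so far
depth 3: 12 markings reached so far
depth 4: 21 markings reached so far
target is not among the 21 markings reachable within 4 steps

NO — not reachable within 4 firings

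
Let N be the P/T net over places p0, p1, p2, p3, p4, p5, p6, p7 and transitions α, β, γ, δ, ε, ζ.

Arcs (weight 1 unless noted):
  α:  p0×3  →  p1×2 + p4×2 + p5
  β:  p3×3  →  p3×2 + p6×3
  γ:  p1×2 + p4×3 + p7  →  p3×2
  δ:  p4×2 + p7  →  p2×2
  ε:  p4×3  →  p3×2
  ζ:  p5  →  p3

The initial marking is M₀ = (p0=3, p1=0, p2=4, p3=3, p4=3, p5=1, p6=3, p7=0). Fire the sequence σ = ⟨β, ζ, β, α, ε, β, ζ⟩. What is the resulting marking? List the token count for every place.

step 1: fire β:  (p0=3, p1=0, p2=4, p3=3, p4=3, p5=1, p6=3, p7=0) → (p0=3, p1=0, p2=4, p3=2, p4=3, p5=1, p6=6, p7=0)
step 2: fire ζ:  (p0=3, p1=0, p2=4, p3=2, p4=3, p5=1, p6=6, p7=0) → (p0=3, p1=0, p2=4, p3=3, p4=3, p5=0, p6=6, p7=0)
step 3: fire β:  (p0=3, p1=0, p2=4, p3=3, p4=3, p5=0, p6=6, p7=0) → (p0=3, p1=0, p2=4, p3=2, p4=3, p5=0, p6=9, p7=0)
step 4: fire α:  (p0=3, p1=0, p2=4, p3=2, p4=3, p5=0, p6=9, p7=0) → (p0=0, p1=2, p2=4, p3=2, p4=5, p5=1, p6=9, p7=0)
step 5: fire ε:  (p0=0, p1=2, p2=4, p3=2, p4=5, p5=1, p6=9, p7=0) → (p0=0, p1=2, p2=4, p3=4, p4=2, p5=1, p6=9, p7=0)
step 6: fire β:  (p0=0, p1=2, p2=4, p3=4, p4=2, p5=1, p6=9, p7=0) → (p0=0, p1=2, p2=4, p3=3, p4=2, p5=1, p6=12, p7=0)
step 7: fire ζ:  (p0=0, p1=2, p2=4, p3=3, p4=2, p5=1, p6=12, p7=0) → (p0=0, p1=2, p2=4, p3=4, p4=2, p5=0, p6=12, p7=0)

(p0=0, p1=2, p2=4, p3=4, p4=2, p5=0, p6=12, p7=0)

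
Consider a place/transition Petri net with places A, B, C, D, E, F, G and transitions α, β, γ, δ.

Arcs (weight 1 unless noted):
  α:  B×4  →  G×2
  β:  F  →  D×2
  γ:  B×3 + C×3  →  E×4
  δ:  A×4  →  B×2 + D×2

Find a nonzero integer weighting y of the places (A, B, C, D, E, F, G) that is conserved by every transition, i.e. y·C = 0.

y = (A:0, B:0, C:4, D:0, E:3, F:0, G:0)

Incidence matrix C (rows=places, cols=transitions):
        α    β    γ    δ
    A   0    0    0   -4
    B  -4    0   -3    2
    C   0    0   -3    0
    D   0    2    0    2
    E   0    0    4    0
    F   0   -1    0    0
    G   2    0    0    0

Candidate y = [0, 0, 4, 0, 3, 0, 0]; check y·C column-wise:
  col α: 0·-4 + 4·0 + 3·0 + 0·2 = 0
  col β: 4·0 + 0·2 + 3·0 + 0·-1 = 0
  col γ: 0·-3 + 4·-3 + 3·4 = 0
  col δ: 0·-4 + 0·2 + 4·0 + 0·2 + 3·0 = 0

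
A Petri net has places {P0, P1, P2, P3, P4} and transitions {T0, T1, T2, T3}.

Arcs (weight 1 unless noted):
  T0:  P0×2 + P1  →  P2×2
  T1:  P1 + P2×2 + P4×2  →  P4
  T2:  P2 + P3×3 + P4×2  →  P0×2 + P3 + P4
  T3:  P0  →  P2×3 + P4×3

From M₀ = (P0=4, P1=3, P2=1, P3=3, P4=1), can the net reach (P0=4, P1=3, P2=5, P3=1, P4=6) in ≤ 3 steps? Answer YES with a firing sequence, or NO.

depth 0: 1 marking
depth 1: 3 markings reached so far
depth 2: 8 markings reached so far
depth 3: 16 markings reached so far
target is not among the 16 markings reachable within 3 steps

NO — not reachable within 3 firings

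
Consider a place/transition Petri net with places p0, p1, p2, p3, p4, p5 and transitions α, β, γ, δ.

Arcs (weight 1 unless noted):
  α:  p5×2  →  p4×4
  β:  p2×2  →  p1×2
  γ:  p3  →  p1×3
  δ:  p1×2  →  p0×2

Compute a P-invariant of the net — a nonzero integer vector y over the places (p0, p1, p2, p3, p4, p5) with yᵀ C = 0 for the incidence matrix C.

y = (p0:1, p1:1, p2:1, p3:3, p4:0, p5:0)

Incidence matrix C (rows=places, cols=transitions):
        α    β    γ    δ
   p0   0    0    0    2
   p1   0    2    3   -2
   p2   0   -2    0    0
   p3   0    0   -1    0
   p4   4    0    0    0
   p5  -2    0    0    0

Candidate y = [1, 1, 1, 3, 0, 0]; check y·C column-wise:
  col α: 1·0 + 1·0 + 1·0 + 3·0 + 0·4 + 0·-2 = 0
  col β: 1·0 + 1·2 + 1·-2 + 3·0 = 0
  col γ: 1·0 + 1·3 + 1·0 + 3·-1 = 0
  col δ: 1·2 + 1·-2 + 1·0 + 3·0 = 0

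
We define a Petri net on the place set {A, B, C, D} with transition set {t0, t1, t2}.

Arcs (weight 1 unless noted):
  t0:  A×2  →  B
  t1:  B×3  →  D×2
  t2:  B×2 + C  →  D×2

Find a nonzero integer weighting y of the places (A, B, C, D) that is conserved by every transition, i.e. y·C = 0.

Incidence matrix C (rows=places, cols=transitions):
       t0   t1   t2
    A  -2    0    0
    B   1   -3   -2
    C   0    0   -1
    D   0    2    2

Candidate y = [1, 2, 2, 3]; check y·C column-wise:
  col t0: 1·-2 + 2·1 + 2·0 + 3·0 = 0
  col t1: 1·0 + 2·-3 + 2·0 + 3·2 = 0
  col t2: 1·0 + 2·-2 + 2·-1 + 3·2 = 0

y = (A:1, B:2, C:2, D:3)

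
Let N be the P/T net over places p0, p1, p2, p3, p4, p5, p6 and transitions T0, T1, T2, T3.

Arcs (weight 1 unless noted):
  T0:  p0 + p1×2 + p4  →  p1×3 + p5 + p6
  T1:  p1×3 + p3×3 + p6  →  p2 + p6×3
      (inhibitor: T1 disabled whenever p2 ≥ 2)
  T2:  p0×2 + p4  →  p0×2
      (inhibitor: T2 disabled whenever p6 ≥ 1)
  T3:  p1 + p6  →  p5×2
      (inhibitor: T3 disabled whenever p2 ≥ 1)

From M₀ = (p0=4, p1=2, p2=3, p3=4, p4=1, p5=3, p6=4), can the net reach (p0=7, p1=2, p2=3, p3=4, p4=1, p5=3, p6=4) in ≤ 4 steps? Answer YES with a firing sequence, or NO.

NO — not reachable within 4 firings

depth 0: 1 marking
depth 1: 2 markings reached so far
depth 2: 2 markings reached so far
(frontier empty at depth 2; search complete)
target is not among the 2 markings reachable within 4 steps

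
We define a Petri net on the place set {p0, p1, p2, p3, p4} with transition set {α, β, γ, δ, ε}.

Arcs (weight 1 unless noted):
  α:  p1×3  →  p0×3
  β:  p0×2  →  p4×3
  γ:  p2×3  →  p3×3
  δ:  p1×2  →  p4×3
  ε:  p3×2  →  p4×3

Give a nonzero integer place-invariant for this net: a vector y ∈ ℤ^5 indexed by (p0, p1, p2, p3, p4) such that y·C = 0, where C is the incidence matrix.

y = (p0:3, p1:3, p2:3, p3:3, p4:2)

Incidence matrix C (rows=places, cols=transitions):
        α    β    γ    δ    ε
   p0   3   -2    0    0    0
   p1  -3    0    0   -2    0
   p2   0    0   -3    0    0
   p3   0    0    3    0   -2
   p4   0    3    0    3    3

Candidate y = [3, 3, 3, 3, 2]; check y·C column-wise:
  col α: 3·3 + 3·-3 + 3·0 + 3·0 + 2·0 = 0
  col β: 3·-2 + 3·0 + 3·0 + 3·0 + 2·3 = 0
  col γ: 3·0 + 3·0 + 3·-3 + 3·3 + 2·0 = 0
  col δ: 3·0 + 3·-2 + 3·0 + 3·0 + 2·3 = 0
  col ε: 3·0 + 3·0 + 3·0 + 3·-2 + 2·3 = 0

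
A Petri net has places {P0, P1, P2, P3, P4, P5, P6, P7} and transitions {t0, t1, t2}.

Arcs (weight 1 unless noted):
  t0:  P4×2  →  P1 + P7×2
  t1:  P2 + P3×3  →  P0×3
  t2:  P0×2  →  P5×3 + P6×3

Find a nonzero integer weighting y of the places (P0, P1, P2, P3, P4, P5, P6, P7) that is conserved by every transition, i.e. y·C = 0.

y = (P0:0, P1:0, P2:3, P3:-1, P4:0, P5:0, P6:0, P7:0)

Incidence matrix C (rows=places, cols=transitions):
       t0   t1   t2
   P0   0    3   -2
   P1   1    0    0
   P2   0   -1    0
   P3   0   -3    0
   P4  -2    0    0
   P5   0    0    3
   P6   0    0    3
   P7   2    0    0

Candidate y = [0, 0, 3, -1, 0, 0, 0, 0]; check y·C column-wise:
  col t0: 0·1 + 3·0 + -1·0 + 0·-2 + 0·2 = 0
  col t1: 0·3 + 3·-1 + -1·-3 = 0
  col t2: 0·-2 + 3·0 + -1·0 + 0·3 + 0·3 = 0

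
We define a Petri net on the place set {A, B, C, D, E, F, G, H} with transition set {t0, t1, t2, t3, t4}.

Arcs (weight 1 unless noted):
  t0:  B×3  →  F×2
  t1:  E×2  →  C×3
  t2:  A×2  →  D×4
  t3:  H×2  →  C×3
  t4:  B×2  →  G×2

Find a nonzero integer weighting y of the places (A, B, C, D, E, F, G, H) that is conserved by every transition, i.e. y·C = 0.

y = (A:2, B:0, C:0, D:1, E:0, F:0, G:0, H:0)

Incidence matrix C (rows=places, cols=transitions):
       t0   t1   t2   t3   t4
    A   0    0   -2    0    0
    B  -3    0    0    0   -2
    C   0    3    0    3    0
    D   0    0    4    0    0
    E   0   -2    0    0    0
    F   2    0    0    0    0
    G   0    0    0    0    2
    H   0    0    0   -2    0

Candidate y = [2, 0, 0, 1, 0, 0, 0, 0]; check y·C column-wise:
  col t0: 2·0 + 0·-3 + 1·0 + 0·2 = 0
  col t1: 2·0 + 0·3 + 1·0 + 0·-2 = 0
  col t2: 2·-2 + 1·4 = 0
  col t3: 2·0 + 0·3 + 1·0 + 0·-2 = 0
  col t4: 2·0 + 0·-2 + 1·0 + 0·2 = 0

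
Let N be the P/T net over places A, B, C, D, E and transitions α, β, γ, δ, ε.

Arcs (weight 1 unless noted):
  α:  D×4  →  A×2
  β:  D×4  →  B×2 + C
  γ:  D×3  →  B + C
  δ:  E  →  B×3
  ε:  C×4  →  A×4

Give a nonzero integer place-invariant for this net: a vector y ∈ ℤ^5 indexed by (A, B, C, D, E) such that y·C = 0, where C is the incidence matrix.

y = (A:2, B:1, C:2, D:1, E:3)

Incidence matrix C (rows=places, cols=transitions):
        α    β    γ    δ    ε
    A   2    0    0    0    4
    B   0    2    1    3    0
    C   0    1    1    0   -4
    D  -4   -4   -3    0    0
    E   0    0    0   -1    0

Candidate y = [2, 1, 2, 1, 3]; check y·C column-wise:
  col α: 2·2 + 1·0 + 2·0 + 1·-4 + 3·0 = 0
  col β: 2·0 + 1·2 + 2·1 + 1·-4 + 3·0 = 0
  col γ: 2·0 + 1·1 + 2·1 + 1·-3 + 3·0 = 0
  col δ: 2·0 + 1·3 + 2·0 + 1·0 + 3·-1 = 0
  col ε: 2·4 + 1·0 + 2·-4 + 1·0 + 3·0 = 0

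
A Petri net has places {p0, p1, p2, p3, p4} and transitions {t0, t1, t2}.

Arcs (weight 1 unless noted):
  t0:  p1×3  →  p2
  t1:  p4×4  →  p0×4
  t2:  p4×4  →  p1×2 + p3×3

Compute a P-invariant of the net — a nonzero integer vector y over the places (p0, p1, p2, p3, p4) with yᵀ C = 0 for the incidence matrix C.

y = (p0:0, p1:3, p2:9, p3:-2, p4:0)

Incidence matrix C (rows=places, cols=transitions):
       t0   t1   t2
   p0   0    4    0
   p1  -3    0    2
   p2   1    0    0
   p3   0    0    3
   p4   0   -4   -4

Candidate y = [0, 3, 9, -2, 0]; check y·C column-wise:
  col t0: 3·-3 + 9·1 + -2·0 = 0
  col t1: 0·4 + 3·0 + 9·0 + -2·0 + 0·-4 = 0
  col t2: 3·2 + 9·0 + -2·3 + 0·-4 = 0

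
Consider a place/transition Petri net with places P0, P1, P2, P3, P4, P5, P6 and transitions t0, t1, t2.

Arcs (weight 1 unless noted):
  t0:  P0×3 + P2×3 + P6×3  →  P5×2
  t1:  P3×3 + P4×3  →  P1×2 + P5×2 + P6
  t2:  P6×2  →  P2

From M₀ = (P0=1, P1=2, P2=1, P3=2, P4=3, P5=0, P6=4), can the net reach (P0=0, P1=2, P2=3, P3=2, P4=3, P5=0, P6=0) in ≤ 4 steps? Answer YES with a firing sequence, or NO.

depth 0: 1 marking
depth 1: 2 markings reached so far
depth 2: 3 markings reached so far
depth 3: 3 markings reached so far
(frontier empty at depth 3; search complete)
target is not among the 3 markings reachable within 4 steps

NO — not reachable within 4 firings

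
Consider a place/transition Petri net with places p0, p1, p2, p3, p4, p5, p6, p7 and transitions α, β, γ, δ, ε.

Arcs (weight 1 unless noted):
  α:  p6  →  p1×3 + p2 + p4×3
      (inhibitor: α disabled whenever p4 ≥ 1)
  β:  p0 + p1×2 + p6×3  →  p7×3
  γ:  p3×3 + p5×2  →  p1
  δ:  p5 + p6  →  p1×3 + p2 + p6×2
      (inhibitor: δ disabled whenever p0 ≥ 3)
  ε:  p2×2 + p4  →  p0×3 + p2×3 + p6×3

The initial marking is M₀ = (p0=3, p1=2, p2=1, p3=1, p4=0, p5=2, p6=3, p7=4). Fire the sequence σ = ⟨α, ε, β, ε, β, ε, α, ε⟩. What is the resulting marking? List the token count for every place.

(p0=13, p1=4, p2=7, p3=1, p4=2, p5=2, p6=7, p7=10)

step 1: fire α:  (p0=3, p1=2, p2=1, p3=1, p4=0, p5=2, p6=3, p7=4) → (p0=3, p1=5, p2=2, p3=1, p4=3, p5=2, p6=2, p7=4)
step 2: fire ε:  (p0=3, p1=5, p2=2, p3=1, p4=3, p5=2, p6=2, p7=4) → (p0=6, p1=5, p2=3, p3=1, p4=2, p5=2, p6=5, p7=4)
step 3: fire β:  (p0=6, p1=5, p2=3, p3=1, p4=2, p5=2, p6=5, p7=4) → (p0=5, p1=3, p2=3, p3=1, p4=2, p5=2, p6=2, p7=7)
step 4: fire ε:  (p0=5, p1=3, p2=3, p3=1, p4=2, p5=2, p6=2, p7=7) → (p0=8, p1=3, p2=4, p3=1, p4=1, p5=2, p6=5, p7=7)
step 5: fire β:  (p0=8, p1=3, p2=4, p3=1, p4=1, p5=2, p6=5, p7=7) → (p0=7, p1=1, p2=4, p3=1, p4=1, p5=2, p6=2, p7=10)
step 6: fire ε:  (p0=7, p1=1, p2=4, p3=1, p4=1, p5=2, p6=2, p7=10) → (p0=10, p1=1, p2=5, p3=1, p4=0, p5=2, p6=5, p7=10)
step 7: fire α:  (p0=10, p1=1, p2=5, p3=1, p4=0, p5=2, p6=5, p7=10) → (p0=10, p1=4, p2=6, p3=1, p4=3, p5=2, p6=4, p7=10)
step 8: fire ε:  (p0=10, p1=4, p2=6, p3=1, p4=3, p5=2, p6=4, p7=10) → (p0=13, p1=4, p2=7, p3=1, p4=2, p5=2, p6=7, p7=10)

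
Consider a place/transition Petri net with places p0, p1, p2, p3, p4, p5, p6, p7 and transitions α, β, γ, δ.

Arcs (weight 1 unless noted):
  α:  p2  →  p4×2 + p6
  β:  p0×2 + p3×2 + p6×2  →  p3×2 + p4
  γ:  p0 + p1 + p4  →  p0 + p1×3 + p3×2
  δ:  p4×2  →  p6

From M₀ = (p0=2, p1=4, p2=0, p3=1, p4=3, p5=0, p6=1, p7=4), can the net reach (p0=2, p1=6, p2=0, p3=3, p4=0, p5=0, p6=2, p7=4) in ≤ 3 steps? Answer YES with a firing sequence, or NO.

step 1: fire γ:  (p0=2, p1=4, p2=0, p3=1, p4=3, p5=0, p6=1, p7=4) → (p0=2, p1=6, p2=0, p3=3, p4=2, p5=0, p6=1, p7=4)
step 2: fire δ:  (p0=2, p1=6, p2=0, p3=3, p4=2, p5=0, p6=1, p7=4) → (p0=2, p1=6, p2=0, p3=3, p4=0, p5=0, p6=2, p7=4)

YES — reachable via ⟨γ, δ⟩ (2 firings)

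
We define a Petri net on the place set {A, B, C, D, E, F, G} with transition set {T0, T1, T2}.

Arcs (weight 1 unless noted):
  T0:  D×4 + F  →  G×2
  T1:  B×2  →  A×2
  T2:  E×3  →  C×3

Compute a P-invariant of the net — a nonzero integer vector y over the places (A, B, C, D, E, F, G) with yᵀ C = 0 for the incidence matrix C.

Incidence matrix C (rows=places, cols=transitions):
       T0   T1   T2
    A   0    2    0
    B   0   -2    0
    C   0    0    3
    D  -4    0    0
    E   0    0   -3
    F  -1    0    0
    G   2    0    0

Candidate y = [1, 1, 0, 0, 0, 0, 0]; check y·C column-wise:
  col T0: 1·0 + 1·0 + 0·-4 + 0·-1 + 0·2 = 0
  col T1: 1·2 + 1·-2 = 0
  col T2: 1·0 + 1·0 + 0·3 + 0·-3 = 0

y = (A:1, B:1, C:0, D:0, E:0, F:0, G:0)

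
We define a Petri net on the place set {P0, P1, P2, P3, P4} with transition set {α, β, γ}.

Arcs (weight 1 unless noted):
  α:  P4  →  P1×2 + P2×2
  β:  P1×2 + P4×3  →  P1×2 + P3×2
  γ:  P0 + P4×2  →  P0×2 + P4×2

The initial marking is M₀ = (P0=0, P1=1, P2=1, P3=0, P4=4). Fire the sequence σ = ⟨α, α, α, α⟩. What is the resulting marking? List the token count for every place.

(P0=0, P1=9, P2=9, P3=0, P4=0)

step 1: fire α:  (P0=0, P1=1, P2=1, P3=0, P4=4) → (P0=0, P1=3, P2=3, P3=0, P4=3)
step 2: fire α:  (P0=0, P1=3, P2=3, P3=0, P4=3) → (P0=0, P1=5, P2=5, P3=0, P4=2)
step 3: fire α:  (P0=0, P1=5, P2=5, P3=0, P4=2) → (P0=0, P1=7, P2=7, P3=0, P4=1)
step 4: fire α:  (P0=0, P1=7, P2=7, P3=0, P4=1) → (P0=0, P1=9, P2=9, P3=0, P4=0)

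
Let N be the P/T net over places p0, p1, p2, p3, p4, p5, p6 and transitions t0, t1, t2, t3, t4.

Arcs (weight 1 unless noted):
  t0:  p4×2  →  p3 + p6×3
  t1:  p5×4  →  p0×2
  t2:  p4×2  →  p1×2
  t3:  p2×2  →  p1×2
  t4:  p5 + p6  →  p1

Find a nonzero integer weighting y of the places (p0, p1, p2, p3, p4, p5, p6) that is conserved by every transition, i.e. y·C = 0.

y = (p0:2, p1:1, p2:1, p3:2, p4:1, p5:1, p6:0)

Incidence matrix C (rows=places, cols=transitions):
       t0   t1   t2   t3   t4
   p0   0    2    0    0    0
   p1   0    0    2    2    1
   p2   0    0    0   -2    0
   p3   1    0    0    0    0
   p4  -2    0   -2    0    0
   p5   0   -4    0    0   -1
   p6   3    0    0    0   -1

Candidate y = [2, 1, 1, 2, 1, 1, 0]; check y·C column-wise:
  col t0: 2·0 + 1·0 + 1·0 + 2·1 + 1·-2 + 1·0 + 0·3 = 0
  col t1: 2·2 + 1·0 + 1·0 + 2·0 + 1·0 + 1·-4 = 0
  col t2: 2·0 + 1·2 + 1·0 + 2·0 + 1·-2 + 1·0 = 0
  col t3: 2·0 + 1·2 + 1·-2 + 2·0 + 1·0 + 1·0 = 0
  col t4: 2·0 + 1·1 + 1·0 + 2·0 + 1·0 + 1·-1 + 0·-1 = 0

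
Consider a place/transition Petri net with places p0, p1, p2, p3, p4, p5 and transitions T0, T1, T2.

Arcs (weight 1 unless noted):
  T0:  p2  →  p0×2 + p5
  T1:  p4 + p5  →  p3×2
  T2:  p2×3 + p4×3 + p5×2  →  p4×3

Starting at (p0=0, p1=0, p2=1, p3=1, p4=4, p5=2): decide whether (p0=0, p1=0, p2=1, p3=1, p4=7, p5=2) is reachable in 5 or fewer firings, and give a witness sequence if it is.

NO — not reachable within 5 firings

depth 0: 1 marking
depth 1: 3 markings reached so far
depth 2: 5 markings reached so far
depth 3: 6 markings reached so far
depth 4: 7 markings reached so far
depth 5: 7 markings reached so far
(frontier empty at depth 5; search complete)
target is not among the 7 markings reachable within 5 steps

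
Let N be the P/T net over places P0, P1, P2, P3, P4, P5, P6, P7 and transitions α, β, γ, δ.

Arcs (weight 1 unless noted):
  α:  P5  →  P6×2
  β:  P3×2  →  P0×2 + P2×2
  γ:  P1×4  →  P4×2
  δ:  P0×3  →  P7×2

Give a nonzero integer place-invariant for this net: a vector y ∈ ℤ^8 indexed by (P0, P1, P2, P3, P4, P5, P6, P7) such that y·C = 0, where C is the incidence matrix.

Incidence matrix C (rows=places, cols=transitions):
        α    β    γ    δ
   P0   0    2    0   -3
   P1   0    0   -4    0
   P2   0    2    0    0
   P3   0   -2    0    0
   P4   0    0    2    0
   P5  -1    0    0    0
   P6   2    0    0    0
   P7   0    0    0    2

Candidate y = [0, 0, 1, 1, 0, 0, 0, 0]; check y·C column-wise:
  col α: 1·0 + 1·0 + 0·-1 + 0·2 = 0
  col β: 0·2 + 1·2 + 1·-2 = 0
  col γ: 0·-4 + 1·0 + 1·0 + 0·2 = 0
  col δ: 0·-3 + 1·0 + 1·0 + 0·2 = 0

y = (P0:0, P1:0, P2:1, P3:1, P4:0, P5:0, P6:0, P7:0)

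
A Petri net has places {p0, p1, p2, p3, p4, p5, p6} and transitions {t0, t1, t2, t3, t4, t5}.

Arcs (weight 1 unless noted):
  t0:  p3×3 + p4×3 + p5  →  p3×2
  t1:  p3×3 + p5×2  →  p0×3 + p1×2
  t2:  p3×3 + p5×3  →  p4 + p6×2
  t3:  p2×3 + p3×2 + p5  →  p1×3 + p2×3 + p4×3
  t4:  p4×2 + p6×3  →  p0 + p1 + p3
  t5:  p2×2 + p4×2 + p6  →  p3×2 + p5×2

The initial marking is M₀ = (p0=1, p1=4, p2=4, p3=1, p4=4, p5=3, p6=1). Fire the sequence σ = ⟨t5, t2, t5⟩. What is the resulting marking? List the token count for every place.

step 1: fire t5:  (p0=1, p1=4, p2=4, p3=1, p4=4, p5=3, p6=1) → (p0=1, p1=4, p2=2, p3=3, p4=2, p5=5, p6=0)
step 2: fire t2:  (p0=1, p1=4, p2=2, p3=3, p4=2, p5=5, p6=0) → (p0=1, p1=4, p2=2, p3=0, p4=3, p5=2, p6=2)
step 3: fire t5:  (p0=1, p1=4, p2=2, p3=0, p4=3, p5=2, p6=2) → (p0=1, p1=4, p2=0, p3=2, p4=1, p5=4, p6=1)

(p0=1, p1=4, p2=0, p3=2, p4=1, p5=4, p6=1)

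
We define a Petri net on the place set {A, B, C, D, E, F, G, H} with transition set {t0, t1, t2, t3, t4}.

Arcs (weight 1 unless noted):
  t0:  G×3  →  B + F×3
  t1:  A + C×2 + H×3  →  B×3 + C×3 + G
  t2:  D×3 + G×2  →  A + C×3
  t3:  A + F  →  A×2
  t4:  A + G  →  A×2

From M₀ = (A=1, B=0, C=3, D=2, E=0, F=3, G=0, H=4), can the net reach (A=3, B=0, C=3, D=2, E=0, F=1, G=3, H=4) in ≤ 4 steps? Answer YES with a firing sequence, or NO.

NO — not reachable within 4 firings

depth 0: 1 marking
depth 1: 3 markings reached so far
depth 2: 5 markings reached so far
depth 3: 8 markings reached so far
depth 4: 10 markings reached so far
target is not among the 10 markings reachable within 4 steps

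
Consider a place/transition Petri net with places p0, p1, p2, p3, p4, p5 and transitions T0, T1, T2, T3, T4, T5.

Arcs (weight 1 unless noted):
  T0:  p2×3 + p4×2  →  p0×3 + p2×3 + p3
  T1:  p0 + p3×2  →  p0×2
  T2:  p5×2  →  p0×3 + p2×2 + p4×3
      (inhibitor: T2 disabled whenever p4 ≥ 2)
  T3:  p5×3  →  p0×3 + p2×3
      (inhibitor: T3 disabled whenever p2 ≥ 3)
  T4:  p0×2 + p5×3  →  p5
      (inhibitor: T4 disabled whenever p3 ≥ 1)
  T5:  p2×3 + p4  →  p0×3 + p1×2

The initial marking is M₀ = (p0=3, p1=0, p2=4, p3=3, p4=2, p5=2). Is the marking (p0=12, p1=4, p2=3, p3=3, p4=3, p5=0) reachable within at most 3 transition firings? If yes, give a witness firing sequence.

depth 0: 1 marking
depth 1: 4 markings reached so far
depth 2: 8 markings reached so far
depth 3: 14 markings reached so far
target is not among the 14 markings reachable within 3 steps

NO — not reachable within 3 firings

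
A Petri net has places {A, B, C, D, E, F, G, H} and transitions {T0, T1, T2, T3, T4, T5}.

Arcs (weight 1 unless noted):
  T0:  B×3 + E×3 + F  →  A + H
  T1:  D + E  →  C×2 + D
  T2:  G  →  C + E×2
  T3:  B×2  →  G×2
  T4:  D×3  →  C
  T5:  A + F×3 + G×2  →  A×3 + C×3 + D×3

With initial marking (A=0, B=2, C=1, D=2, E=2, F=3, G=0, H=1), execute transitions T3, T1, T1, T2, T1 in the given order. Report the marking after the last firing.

(A=0, B=0, C=8, D=2, E=1, F=3, G=1, H=1)

step 1: fire T3:  (A=0, B=2, C=1, D=2, E=2, F=3, G=0, H=1) → (A=0, B=0, C=1, D=2, E=2, F=3, G=2, H=1)
step 2: fire T1:  (A=0, B=0, C=1, D=2, E=2, F=3, G=2, H=1) → (A=0, B=0, C=3, D=2, E=1, F=3, G=2, H=1)
step 3: fire T1:  (A=0, B=0, C=3, D=2, E=1, F=3, G=2, H=1) → (A=0, B=0, C=5, D=2, E=0, F=3, G=2, H=1)
step 4: fire T2:  (A=0, B=0, C=5, D=2, E=0, F=3, G=2, H=1) → (A=0, B=0, C=6, D=2, E=2, F=3, G=1, H=1)
step 5: fire T1:  (A=0, B=0, C=6, D=2, E=2, F=3, G=1, H=1) → (A=0, B=0, C=8, D=2, E=1, F=3, G=1, H=1)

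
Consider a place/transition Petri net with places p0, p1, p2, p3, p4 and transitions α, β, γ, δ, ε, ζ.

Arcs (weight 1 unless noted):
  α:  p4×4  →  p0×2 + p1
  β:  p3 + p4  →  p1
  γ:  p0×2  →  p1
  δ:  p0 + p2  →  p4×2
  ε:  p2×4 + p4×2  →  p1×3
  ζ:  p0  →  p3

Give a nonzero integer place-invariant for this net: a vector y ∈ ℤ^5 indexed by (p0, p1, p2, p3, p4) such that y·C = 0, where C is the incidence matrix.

y = (p0:1, p1:2, p2:1, p3:1, p4:1)

Incidence matrix C (rows=places, cols=transitions):
        α    β    γ    δ    ε    ζ
   p0   2    0   -2   -1    0   -1
   p1   1    1    1    0    3    0
   p2   0    0    0   -1   -4    0
   p3   0   -1    0    0    0    1
   p4  -4   -1    0    2   -2    0

Candidate y = [1, 2, 1, 1, 1]; check y·C column-wise:
  col α: 1·2 + 2·1 + 1·0 + 1·0 + 1·-4 = 0
  col β: 1·0 + 2·1 + 1·0 + 1·-1 + 1·-1 = 0
  col γ: 1·-2 + 2·1 + 1·0 + 1·0 + 1·0 = 0
  col δ: 1·-1 + 2·0 + 1·-1 + 1·0 + 1·2 = 0
  col ε: 1·0 + 2·3 + 1·-4 + 1·0 + 1·-2 = 0
  col ζ: 1·-1 + 2·0 + 1·0 + 1·1 + 1·0 = 0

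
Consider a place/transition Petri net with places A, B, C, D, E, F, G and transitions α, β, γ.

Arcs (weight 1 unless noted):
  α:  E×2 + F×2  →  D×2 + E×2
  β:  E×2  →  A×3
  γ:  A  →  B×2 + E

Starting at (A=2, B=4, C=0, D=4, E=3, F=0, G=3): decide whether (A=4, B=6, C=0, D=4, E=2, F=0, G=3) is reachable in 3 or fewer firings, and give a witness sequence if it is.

step 1: fire β:  (A=2, B=4, C=0, D=4, E=3, F=0, G=3) → (A=5, B=4, C=0, D=4, E=1, F=0, G=3)
step 2: fire γ:  (A=5, B=4, C=0, D=4, E=1, F=0, G=3) → (A=4, B=6, C=0, D=4, E=2, F=0, G=3)

YES — reachable via ⟨β, γ⟩ (2 firings)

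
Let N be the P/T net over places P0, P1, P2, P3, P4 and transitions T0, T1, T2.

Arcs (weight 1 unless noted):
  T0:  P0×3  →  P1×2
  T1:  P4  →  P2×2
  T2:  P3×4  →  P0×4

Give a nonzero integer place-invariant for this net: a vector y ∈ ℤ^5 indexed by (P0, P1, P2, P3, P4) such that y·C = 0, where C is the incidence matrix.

Incidence matrix C (rows=places, cols=transitions):
       T0   T1   T2
   P0  -3    0    4
   P1   2    0    0
   P2   0    2    0
   P3   0    0   -4
   P4   0   -1    0

Candidate y = [2, 3, 0, 2, 0]; check y·C column-wise:
  col T0: 2·-3 + 3·2 + 2·0 = 0
  col T1: 2·0 + 3·0 + 0·2 + 2·0 + 0·-1 = 0
  col T2: 2·4 + 3·0 + 2·-4 = 0

y = (P0:2, P1:3, P2:0, P3:2, P4:0)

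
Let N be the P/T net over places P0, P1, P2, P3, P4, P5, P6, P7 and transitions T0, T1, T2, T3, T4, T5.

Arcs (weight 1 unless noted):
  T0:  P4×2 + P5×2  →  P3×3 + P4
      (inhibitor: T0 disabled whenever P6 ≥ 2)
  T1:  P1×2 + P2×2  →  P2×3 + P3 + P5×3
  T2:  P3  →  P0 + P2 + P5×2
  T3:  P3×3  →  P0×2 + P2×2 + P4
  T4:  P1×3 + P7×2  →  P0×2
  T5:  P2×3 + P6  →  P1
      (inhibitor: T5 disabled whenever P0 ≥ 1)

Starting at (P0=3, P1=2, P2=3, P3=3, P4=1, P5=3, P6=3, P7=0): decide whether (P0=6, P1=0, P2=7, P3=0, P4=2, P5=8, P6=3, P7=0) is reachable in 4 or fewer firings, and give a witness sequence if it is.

YES — reachable via ⟨T1, T2, T3⟩ (3 firings)

step 1: fire T1:  (P0=3, P1=2, P2=3, P3=3, P4=1, P5=3, P6=3, P7=0) → (P0=3, P1=0, P2=4, P3=4, P4=1, P5=6, P6=3, P7=0)
step 2: fire T2:  (P0=3, P1=0, P2=4, P3=4, P4=1, P5=6, P6=3, P7=0) → (P0=4, P1=0, P2=5, P3=3, P4=1, P5=8, P6=3, P7=0)
step 3: fire T3:  (P0=4, P1=0, P2=5, P3=3, P4=1, P5=8, P6=3, P7=0) → (P0=6, P1=0, P2=7, P3=0, P4=2, P5=8, P6=3, P7=0)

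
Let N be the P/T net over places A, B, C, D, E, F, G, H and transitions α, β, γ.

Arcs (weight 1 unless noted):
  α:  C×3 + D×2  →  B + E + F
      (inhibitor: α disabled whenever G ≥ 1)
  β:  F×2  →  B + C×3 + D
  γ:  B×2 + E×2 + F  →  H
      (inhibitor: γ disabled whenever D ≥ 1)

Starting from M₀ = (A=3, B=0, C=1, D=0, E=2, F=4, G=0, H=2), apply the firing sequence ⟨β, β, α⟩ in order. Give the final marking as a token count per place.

step 1: fire β:  (A=3, B=0, C=1, D=0, E=2, F=4, G=0, H=2) → (A=3, B=1, C=4, D=1, E=2, F=2, G=0, H=2)
step 2: fire β:  (A=3, B=1, C=4, D=1, E=2, F=2, G=0, H=2) → (A=3, B=2, C=7, D=2, E=2, F=0, G=0, H=2)
step 3: fire α:  (A=3, B=2, C=7, D=2, E=2, F=0, G=0, H=2) → (A=3, B=3, C=4, D=0, E=3, F=1, G=0, H=2)

(A=3, B=3, C=4, D=0, E=3, F=1, G=0, H=2)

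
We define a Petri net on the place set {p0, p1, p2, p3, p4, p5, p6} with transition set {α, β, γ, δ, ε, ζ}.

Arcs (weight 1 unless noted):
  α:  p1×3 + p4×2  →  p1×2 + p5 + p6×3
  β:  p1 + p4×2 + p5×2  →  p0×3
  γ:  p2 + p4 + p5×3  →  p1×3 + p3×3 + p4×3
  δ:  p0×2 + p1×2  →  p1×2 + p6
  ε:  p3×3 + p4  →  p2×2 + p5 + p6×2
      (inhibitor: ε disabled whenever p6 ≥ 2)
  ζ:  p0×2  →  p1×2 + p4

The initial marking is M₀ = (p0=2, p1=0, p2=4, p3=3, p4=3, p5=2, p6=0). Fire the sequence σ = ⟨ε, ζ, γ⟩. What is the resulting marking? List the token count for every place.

(p0=0, p1=5, p2=5, p3=3, p4=5, p5=0, p6=2)

step 1: fire ε:  (p0=2, p1=0, p2=4, p3=3, p4=3, p5=2, p6=0) → (p0=2, p1=0, p2=6, p3=0, p4=2, p5=3, p6=2)
step 2: fire ζ:  (p0=2, p1=0, p2=6, p3=0, p4=2, p5=3, p6=2) → (p0=0, p1=2, p2=6, p3=0, p4=3, p5=3, p6=2)
step 3: fire γ:  (p0=0, p1=2, p2=6, p3=0, p4=3, p5=3, p6=2) → (p0=0, p1=5, p2=5, p3=3, p4=5, p5=0, p6=2)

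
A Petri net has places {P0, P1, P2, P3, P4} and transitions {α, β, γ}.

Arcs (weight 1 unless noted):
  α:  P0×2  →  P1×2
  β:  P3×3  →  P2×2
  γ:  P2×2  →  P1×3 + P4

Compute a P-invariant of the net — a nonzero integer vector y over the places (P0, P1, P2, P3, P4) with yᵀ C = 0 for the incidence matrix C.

Incidence matrix C (rows=places, cols=transitions):
        α    β    γ
   P0  -2    0    0
   P1   2    0    3
   P2   0    2   -2
   P3   0   -3    0
   P4   0    0    1

Candidate y = [2, 2, 3, 2, 0]; check y·C column-wise:
  col α: 2·-2 + 2·2 + 3·0 + 2·0 = 0
  col β: 2·0 + 2·0 + 3·2 + 2·-3 = 0
  col γ: 2·0 + 2·3 + 3·-2 + 2·0 + 0·1 = 0

y = (P0:2, P1:2, P2:3, P3:2, P4:0)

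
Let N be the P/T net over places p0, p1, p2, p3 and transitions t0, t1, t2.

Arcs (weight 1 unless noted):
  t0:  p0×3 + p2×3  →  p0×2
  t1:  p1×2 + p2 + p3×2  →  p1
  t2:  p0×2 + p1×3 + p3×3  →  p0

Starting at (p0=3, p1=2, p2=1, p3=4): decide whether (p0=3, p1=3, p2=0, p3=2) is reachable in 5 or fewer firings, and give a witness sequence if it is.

NO — not reachable within 5 firings

depth 0: 1 marking
depth 1: 2 markings reached so far
depth 2: 2 markings reached so far
(frontier empty at depth 2; search complete)
target is not among the 2 markings reachable within 5 steps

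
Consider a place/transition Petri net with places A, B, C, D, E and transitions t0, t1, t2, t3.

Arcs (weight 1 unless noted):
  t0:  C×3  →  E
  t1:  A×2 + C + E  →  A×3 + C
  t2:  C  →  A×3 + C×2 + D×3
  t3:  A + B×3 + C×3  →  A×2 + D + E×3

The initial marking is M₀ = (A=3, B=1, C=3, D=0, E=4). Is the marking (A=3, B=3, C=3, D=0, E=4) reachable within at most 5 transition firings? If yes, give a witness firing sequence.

NO — not reachable within 5 firings

depth 0: 1 marking
depth 1: 4 markings reached so far
depth 2: 9 markings reached so far
depth 3: 16 markings reached so far
depth 4: 25 markings reached so far
depth 5: 36 markings reached so far
target is not among the 36 markings reachable within 5 steps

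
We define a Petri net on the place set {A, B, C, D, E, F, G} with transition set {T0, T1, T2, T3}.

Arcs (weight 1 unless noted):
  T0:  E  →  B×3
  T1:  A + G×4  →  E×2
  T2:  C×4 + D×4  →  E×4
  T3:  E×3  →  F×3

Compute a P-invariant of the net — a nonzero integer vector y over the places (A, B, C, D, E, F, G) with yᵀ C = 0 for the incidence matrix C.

Incidence matrix C (rows=places, cols=transitions):
       T0   T1   T2   T3
    A   0   -1    0    0
    B   3    0    0    0
    C   0    0   -4    0
    D   0    0   -4    0
    E  -1    2    4   -3
    F   0    0    0    3
    G   0   -4    0    0

Candidate y = [0, 0, 1, -1, 0, 0, 0]; check y·C column-wise:
  col T0: 0·3 + 1·0 + -1·0 + 0·-1 = 0
  col T1: 0·-1 + 1·0 + -1·0 + 0·2 + 0·-4 = 0
  col T2: 1·-4 + -1·-4 + 0·4 = 0
  col T3: 1·0 + -1·0 + 0·-3 + 0·3 = 0

y = (A:0, B:0, C:1, D:-1, E:0, F:0, G:0)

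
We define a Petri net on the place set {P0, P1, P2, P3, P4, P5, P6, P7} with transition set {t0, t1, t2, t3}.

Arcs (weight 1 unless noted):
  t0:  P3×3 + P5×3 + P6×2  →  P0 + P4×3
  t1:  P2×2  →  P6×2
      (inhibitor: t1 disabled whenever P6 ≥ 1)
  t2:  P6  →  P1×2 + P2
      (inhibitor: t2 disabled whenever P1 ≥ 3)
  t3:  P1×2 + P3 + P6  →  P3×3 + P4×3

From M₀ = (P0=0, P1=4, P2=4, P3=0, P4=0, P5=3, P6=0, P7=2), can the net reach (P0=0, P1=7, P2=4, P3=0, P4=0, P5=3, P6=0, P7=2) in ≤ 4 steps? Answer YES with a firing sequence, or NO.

NO — not reachable within 4 firings

depth 0: 1 marking
depth 1: 2 markings reached so far
depth 2: 2 markings reached so far
(frontier empty at depth 2; search complete)
target is not among the 2 markings reachable within 4 steps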